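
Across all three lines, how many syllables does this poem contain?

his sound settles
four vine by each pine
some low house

12

Line 1: his (1), sound (1), settles (2) → 4
Line 2: four (1), vine (1), by (1), each (1), pine (1) → 5
Line 3: some (1), low (1), house (1) → 3
Total: 4 + 5 + 3 = 12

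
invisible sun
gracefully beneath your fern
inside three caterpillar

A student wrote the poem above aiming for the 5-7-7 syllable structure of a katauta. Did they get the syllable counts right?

Yes

Line 1: "invisible sun": 4+1 = 5 ✓
Line 2: "gracefully beneath your fern": 3+2+1+1 = 7 ✓
Line 3: "inside three caterpillar": 2+1+4 = 7 ✓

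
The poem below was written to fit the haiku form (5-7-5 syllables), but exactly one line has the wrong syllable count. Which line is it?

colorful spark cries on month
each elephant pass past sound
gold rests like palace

Line 1

Line 1: "colorful spark cries on month": 3+1+1+1+1 = 7 (expected 5)
Line 2: "each elephant pass past sound": 1+3+1+1+1 = 7 ✓
Line 3: "gold rests like palace": 1+1+1+2 = 5 ✓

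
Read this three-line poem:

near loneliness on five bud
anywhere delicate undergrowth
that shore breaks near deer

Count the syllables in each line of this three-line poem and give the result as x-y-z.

Line 1: "near loneliness on five bud": 1+3+1+1+1 = 7
Line 2: "anywhere delicate undergrowth": 3+3+3 = 9
Line 3: "that shore breaks near deer": 1+1+1+1+1 = 5

7-9-5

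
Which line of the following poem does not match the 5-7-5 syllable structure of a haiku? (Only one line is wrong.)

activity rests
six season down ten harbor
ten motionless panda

Line 1: "activity rests": 4+1 = 5 ✓
Line 2: "six season down ten harbor": 1+2+1+1+2 = 7 ✓
Line 3: "ten motionless panda": 1+3+2 = 6 (expected 5)

The third line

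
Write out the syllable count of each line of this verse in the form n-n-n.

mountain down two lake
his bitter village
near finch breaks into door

Line 1: mountain(2) + down(1) + two(1) + lake(1) = 5
Line 2: his(1) + bitter(2) + village(2) = 5
Line 3: near(1) + finch(1) + breaks(1) + into(2) + door(1) = 6

5-5-6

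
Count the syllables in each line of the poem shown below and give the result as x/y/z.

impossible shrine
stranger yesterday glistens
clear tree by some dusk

Line 1: impossible(4) + shrine(1) = 5
Line 2: stranger(2) + yesterday(3) + glistens(2) = 7
Line 3: clear(1) + tree(1) + by(1) + some(1) + dusk(1) = 5

5/7/5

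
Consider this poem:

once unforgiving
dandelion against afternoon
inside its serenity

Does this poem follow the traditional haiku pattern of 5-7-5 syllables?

No

Line 1: "once unforgiving": 1+4 = 5 ✓
Line 2: "dandelion against afternoon": 4+2+3 = 9 (expected 7)
Line 3: "inside its serenity": 2+1+4 = 7 (expected 5)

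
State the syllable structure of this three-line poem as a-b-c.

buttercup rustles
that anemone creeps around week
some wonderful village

Line 1: buttercup(3) + rustles(2) = 5
Line 2: that(1) + anemone(4) + creeps(1) + around(2) + week(1) = 9
Line 3: some(1) + wonderful(3) + village(2) = 6

5-9-6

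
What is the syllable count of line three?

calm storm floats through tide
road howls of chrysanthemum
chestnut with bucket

Line three: chestnut(2) + with(1) + bucket(2) = 5

5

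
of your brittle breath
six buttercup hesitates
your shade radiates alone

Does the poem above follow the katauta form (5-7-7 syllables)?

Line 1: of (1), your (1), brittle (2), breath (1) → 5 ✓
Line 2: six (1), buttercup (3), hesitates (3) → 7 ✓
Line 3: your (1), shade (1), radiates (3), alone (2) → 7 ✓

Yes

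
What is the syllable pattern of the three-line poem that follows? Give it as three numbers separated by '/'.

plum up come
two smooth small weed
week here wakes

Line 1: "plum up come": 1+1+1 = 3
Line 2: "two smooth small weed": 1+1+1+1 = 4
Line 3: "week here wakes": 1+1+1 = 3

3/4/3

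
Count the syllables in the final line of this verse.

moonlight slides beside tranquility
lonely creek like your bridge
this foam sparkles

The final line: "this foam sparkles": 1+1+2 = 4

4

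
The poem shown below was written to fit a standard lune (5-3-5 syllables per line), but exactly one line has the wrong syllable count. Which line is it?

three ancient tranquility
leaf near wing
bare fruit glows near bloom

The first line

Line 1: three (1), ancient (2), tranquility (4) → 7 (expected 5)
Line 2: leaf (1), near (1), wing (1) → 3 ✓
Line 3: bare (1), fruit (1), glows (1), near (1), bloom (1) → 5 ✓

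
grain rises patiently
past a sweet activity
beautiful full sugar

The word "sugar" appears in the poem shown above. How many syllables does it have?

2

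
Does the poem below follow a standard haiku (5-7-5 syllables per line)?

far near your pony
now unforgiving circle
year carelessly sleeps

Line 1: far (1), near (1), your (1), pony (2) → 5 ✓
Line 2: now (1), unforgiving (4), circle (2) → 7 ✓
Line 3: year (1), carelessly (3), sleeps (1) → 5 ✓

Yes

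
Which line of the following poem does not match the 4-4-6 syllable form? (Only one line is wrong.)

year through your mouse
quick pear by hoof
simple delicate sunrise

Line 3

Line 1: year (1), through (1), your (1), mouse (1) → 4 ✓
Line 2: quick (1), pear (1), by (1), hoof (1) → 4 ✓
Line 3: simple (2), delicate (3), sunrise (2) → 7 (expected 6)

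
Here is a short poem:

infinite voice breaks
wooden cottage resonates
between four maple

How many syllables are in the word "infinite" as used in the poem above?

"infinite" has 3 syllables.

3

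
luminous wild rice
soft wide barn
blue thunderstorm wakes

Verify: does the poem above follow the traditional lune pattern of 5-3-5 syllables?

Yes

Line 1: luminous(3) + wild(1) + rice(1) = 5 ✓
Line 2: soft(1) + wide(1) + barn(1) = 3 ✓
Line 3: blue(1) + thunderstorm(3) + wakes(1) = 5 ✓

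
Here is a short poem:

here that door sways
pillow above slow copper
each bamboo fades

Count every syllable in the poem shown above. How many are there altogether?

Line 1: here(1) + that(1) + door(1) + sways(1) = 4
Line 2: pillow(2) + above(2) + slow(1) + copper(2) = 7
Line 3: each(1) + bamboo(2) + fades(1) = 4
Total: 4 + 7 + 4 = 15

15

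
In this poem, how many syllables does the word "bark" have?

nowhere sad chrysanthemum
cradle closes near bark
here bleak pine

1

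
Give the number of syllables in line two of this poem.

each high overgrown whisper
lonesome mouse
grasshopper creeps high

Line two: lonesome (2), mouse (1) → 3

3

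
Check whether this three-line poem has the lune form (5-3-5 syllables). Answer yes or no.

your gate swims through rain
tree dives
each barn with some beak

No

Line 1: your(1) + gate(1) + swims(1) + through(1) + rain(1) = 5 ✓
Line 2: tree(1) + dives(1) = 2 (expected 3)
Line 3: each(1) + barn(1) + with(1) + some(1) + beak(1) = 5 ✓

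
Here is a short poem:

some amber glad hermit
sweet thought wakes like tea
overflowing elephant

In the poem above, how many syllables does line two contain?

5

Line two: "sweet thought wakes like tea": 1+1+1+1+1 = 5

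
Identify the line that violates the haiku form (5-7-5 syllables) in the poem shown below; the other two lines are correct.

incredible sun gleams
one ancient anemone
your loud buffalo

Line 1: incredible(4) + sun(1) + gleams(1) = 6 (expected 5)
Line 2: one(1) + ancient(2) + anemone(4) = 7 ✓
Line 3: your(1) + loud(1) + buffalo(3) = 5 ✓

The first line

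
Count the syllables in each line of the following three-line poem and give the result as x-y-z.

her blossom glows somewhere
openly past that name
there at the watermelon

6-6-7

Line 1: her(1) + blossom(2) + glows(1) + somewhere(2) = 6
Line 2: openly(3) + past(1) + that(1) + name(1) = 6
Line 3: there(1) + at(1) + the(1) + watermelon(4) = 7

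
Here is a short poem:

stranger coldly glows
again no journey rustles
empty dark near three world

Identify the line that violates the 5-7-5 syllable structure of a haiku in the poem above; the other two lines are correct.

Line 3

Line 1: "stranger coldly glows": 2+2+1 = 5 ✓
Line 2: "again no journey rustles": 2+1+2+2 = 7 ✓
Line 3: "empty dark near three world": 2+1+1+1+1 = 6 (expected 5)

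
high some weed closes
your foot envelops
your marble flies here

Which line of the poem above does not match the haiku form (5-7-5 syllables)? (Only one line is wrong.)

Line 1: high (1), some (1), weed (1), closes (2) → 5 ✓
Line 2: your (1), foot (1), envelops (3) → 5 (expected 7)
Line 3: your (1), marble (2), flies (1), here (1) → 5 ✓

The second line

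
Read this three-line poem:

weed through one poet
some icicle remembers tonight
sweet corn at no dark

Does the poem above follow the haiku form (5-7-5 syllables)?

Line 1: weed(1) + through(1) + one(1) + poet(2) = 5 ✓
Line 2: some(1) + icicle(3) + remembers(3) + tonight(2) = 9 (expected 7)
Line 3: sweet(1) + corn(1) + at(1) + no(1) + dark(1) = 5 ✓

No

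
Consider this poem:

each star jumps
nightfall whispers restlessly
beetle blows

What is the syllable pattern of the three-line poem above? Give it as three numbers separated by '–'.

Line 1: each(1) + star(1) + jumps(1) = 3
Line 2: nightfall(2) + whispers(2) + restlessly(3) = 7
Line 3: beetle(2) + blows(1) = 3

3–7–3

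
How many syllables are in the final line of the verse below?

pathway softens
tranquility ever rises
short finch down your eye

5

The final line: "short finch down your eye": 1+1+1+1+1 = 5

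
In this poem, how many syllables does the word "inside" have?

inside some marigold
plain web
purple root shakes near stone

2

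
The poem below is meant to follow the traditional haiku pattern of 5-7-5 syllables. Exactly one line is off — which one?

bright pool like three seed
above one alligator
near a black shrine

Line 3

Line 1: bright (1), pool (1), like (1), three (1), seed (1) → 5 ✓
Line 2: above (2), one (1), alligator (4) → 7 ✓
Line 3: near (1), a (1), black (1), shrine (1) → 4 (expected 5)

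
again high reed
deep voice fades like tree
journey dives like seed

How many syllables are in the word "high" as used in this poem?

"high" has 1 syllable.

1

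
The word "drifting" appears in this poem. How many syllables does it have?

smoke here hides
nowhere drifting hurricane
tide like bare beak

"drifting" has 2 syllables.

2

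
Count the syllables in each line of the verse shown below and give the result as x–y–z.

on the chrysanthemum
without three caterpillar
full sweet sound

6–7–3

Line 1: "on the chrysanthemum": 1+1+4 = 6
Line 2: "without three caterpillar": 2+1+4 = 7
Line 3: "full sweet sound": 1+1+1 = 3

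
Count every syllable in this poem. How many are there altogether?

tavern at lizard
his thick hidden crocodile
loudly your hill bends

17

Line 1: tavern (2), at (1), lizard (2) → 5
Line 2: his (1), thick (1), hidden (2), crocodile (3) → 7
Line 3: loudly (2), your (1), hill (1), bends (1) → 5
Total: 5 + 7 + 5 = 17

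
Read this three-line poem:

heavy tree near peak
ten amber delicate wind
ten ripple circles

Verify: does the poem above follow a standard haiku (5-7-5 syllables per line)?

Line 1: "heavy tree near peak": 2+1+1+1 = 5 ✓
Line 2: "ten amber delicate wind": 1+2+3+1 = 7 ✓
Line 3: "ten ripple circles": 1+2+2 = 5 ✓

Yes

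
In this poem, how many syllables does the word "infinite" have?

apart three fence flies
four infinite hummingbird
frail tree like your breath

3

"infinite" has 3 syllables.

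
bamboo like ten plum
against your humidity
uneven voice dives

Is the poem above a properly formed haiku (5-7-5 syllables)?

Line 1: bamboo (2), like (1), ten (1), plum (1) → 5 ✓
Line 2: against (2), your (1), humidity (4) → 7 ✓
Line 3: uneven (3), voice (1), dives (1) → 5 ✓

Yes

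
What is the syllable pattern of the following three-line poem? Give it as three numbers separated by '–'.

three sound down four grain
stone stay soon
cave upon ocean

5–3–5

Line 1: three (1), sound (1), down (1), four (1), grain (1) → 5
Line 2: stone (1), stay (1), soon (1) → 3
Line 3: cave (1), upon (2), ocean (2) → 5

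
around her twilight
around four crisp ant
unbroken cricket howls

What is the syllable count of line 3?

Line 3: "unbroken cricket howls": 3+2+1 = 6

6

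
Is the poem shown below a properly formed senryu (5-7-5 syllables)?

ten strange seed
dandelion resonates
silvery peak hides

No

Line 1: ten(1) + strange(1) + seed(1) = 3 (expected 5)
Line 2: dandelion(4) + resonates(3) = 7 ✓
Line 3: silvery(3) + peak(1) + hides(1) = 5 ✓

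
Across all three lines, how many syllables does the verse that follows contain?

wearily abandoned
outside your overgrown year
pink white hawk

16

Line 1: "wearily abandoned": 3+3 = 6
Line 2: "outside your overgrown year": 2+1+3+1 = 7
Line 3: "pink white hawk": 1+1+1 = 3
Total: 6 + 7 + 3 = 16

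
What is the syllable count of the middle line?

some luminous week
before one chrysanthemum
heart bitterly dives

7

The middle line: "before one chrysanthemum": 2+1+4 = 7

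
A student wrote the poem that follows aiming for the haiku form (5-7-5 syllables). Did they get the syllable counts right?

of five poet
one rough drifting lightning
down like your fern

No

Line 1: "of five poet": 1+1+2 = 4 (expected 5)
Line 2: "one rough drifting lightning": 1+1+2+2 = 6 (expected 7)
Line 3: "down like your fern": 1+1+1+1 = 4 (expected 5)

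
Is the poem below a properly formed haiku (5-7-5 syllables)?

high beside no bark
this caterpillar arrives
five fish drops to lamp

Line 1: high (1), beside (2), no (1), bark (1) → 5 ✓
Line 2: this (1), caterpillar (4), arrives (2) → 7 ✓
Line 3: five (1), fish (1), drops (1), to (1), lamp (1) → 5 ✓

Yes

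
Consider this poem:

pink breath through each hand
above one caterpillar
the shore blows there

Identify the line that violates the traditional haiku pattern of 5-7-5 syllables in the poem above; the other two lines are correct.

Line 1: "pink breath through each hand": 1+1+1+1+1 = 5 ✓
Line 2: "above one caterpillar": 2+1+4 = 7 ✓
Line 3: "the shore blows there": 1+1+1+1 = 4 (expected 5)

The third line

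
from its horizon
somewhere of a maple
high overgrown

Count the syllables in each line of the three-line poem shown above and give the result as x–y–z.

5–6–4

Line 1: from (1), its (1), horizon (3) → 5
Line 2: somewhere (2), of (1), a (1), maple (2) → 6
Line 3: high (1), overgrown (3) → 4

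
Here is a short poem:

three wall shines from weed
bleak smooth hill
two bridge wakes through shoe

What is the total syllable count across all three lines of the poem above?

Line 1: three (1), wall (1), shines (1), from (1), weed (1) → 5
Line 2: bleak (1), smooth (1), hill (1) → 3
Line 3: two (1), bridge (1), wakes (1), through (1), shoe (1) → 5
Total: 5 + 3 + 5 = 13

13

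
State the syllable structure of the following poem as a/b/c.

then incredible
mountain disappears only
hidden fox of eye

5/7/5

Line 1: "then incredible": 1+4 = 5
Line 2: "mountain disappears only": 2+3+2 = 7
Line 3: "hidden fox of eye": 2+1+1+1 = 5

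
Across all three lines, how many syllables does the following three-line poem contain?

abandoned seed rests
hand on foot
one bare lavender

13

Line 1: "abandoned seed rests": 3+1+1 = 5
Line 2: "hand on foot": 1+1+1 = 3
Line 3: "one bare lavender": 1+1+3 = 5
Total: 5 + 3 + 5 = 13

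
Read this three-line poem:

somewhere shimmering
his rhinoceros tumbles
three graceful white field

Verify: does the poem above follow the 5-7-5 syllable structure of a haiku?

Yes

Line 1: somewhere(2) + shimmering(3) = 5 ✓
Line 2: his(1) + rhinoceros(4) + tumbles(2) = 7 ✓
Line 3: three(1) + graceful(2) + white(1) + field(1) = 5 ✓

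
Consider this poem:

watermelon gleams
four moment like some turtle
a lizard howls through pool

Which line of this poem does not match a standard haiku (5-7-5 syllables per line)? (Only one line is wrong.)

The third line

Line 1: watermelon(4) + gleams(1) = 5 ✓
Line 2: four(1) + moment(2) + like(1) + some(1) + turtle(2) = 7 ✓
Line 3: a(1) + lizard(2) + howls(1) + through(1) + pool(1) = 6 (expected 5)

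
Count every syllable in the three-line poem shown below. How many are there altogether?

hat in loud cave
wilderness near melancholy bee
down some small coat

Line 1: hat (1), in (1), loud (1), cave (1) → 4
Line 2: wilderness (3), near (1), melancholy (4), bee (1) → 9
Line 3: down (1), some (1), small (1), coat (1) → 4
Total: 4 + 9 + 4 = 17

17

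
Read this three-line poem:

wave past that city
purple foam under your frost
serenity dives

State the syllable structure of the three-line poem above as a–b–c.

Line 1: wave (1), past (1), that (1), city (2) → 5
Line 2: purple (2), foam (1), under (2), your (1), frost (1) → 7
Line 3: serenity (4), dives (1) → 5

5–7–5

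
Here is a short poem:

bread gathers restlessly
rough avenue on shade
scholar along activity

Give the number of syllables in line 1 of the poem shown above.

Line 1: bread(1) + gathers(2) + restlessly(3) = 6

6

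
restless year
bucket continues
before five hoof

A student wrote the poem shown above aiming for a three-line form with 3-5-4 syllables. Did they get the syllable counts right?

Line 1: "restless year": 2+1 = 3 ✓
Line 2: "bucket continues": 2+3 = 5 ✓
Line 3: "before five hoof": 2+1+1 = 4 ✓

Yes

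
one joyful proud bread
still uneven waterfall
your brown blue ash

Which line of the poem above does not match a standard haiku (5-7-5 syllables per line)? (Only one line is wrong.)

Line 1: one(1) + joyful(2) + proud(1) + bread(1) = 5 ✓
Line 2: still(1) + uneven(3) + waterfall(3) = 7 ✓
Line 3: your(1) + brown(1) + blue(1) + ash(1) = 4 (expected 5)

Line 3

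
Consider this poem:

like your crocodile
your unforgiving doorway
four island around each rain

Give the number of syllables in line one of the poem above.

5

Line one: "like your crocodile": 1+1+3 = 5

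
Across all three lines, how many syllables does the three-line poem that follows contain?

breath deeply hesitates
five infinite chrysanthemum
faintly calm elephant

20

Line 1: breath(1) + deeply(2) + hesitates(3) = 6
Line 2: five(1) + infinite(3) + chrysanthemum(4) = 8
Line 3: faintly(2) + calm(1) + elephant(3) = 6
Total: 6 + 8 + 6 = 20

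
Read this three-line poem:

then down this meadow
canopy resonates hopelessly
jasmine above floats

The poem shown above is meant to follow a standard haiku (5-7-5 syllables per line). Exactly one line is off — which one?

The second line

Line 1: then(1) + down(1) + this(1) + meadow(2) = 5 ✓
Line 2: canopy(3) + resonates(3) + hopelessly(3) = 9 (expected 7)
Line 3: jasmine(2) + above(2) + floats(1) = 5 ✓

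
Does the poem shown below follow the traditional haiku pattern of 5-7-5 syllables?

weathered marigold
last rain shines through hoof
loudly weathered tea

Line 1: "weathered marigold": 2+3 = 5 ✓
Line 2: "last rain shines through hoof": 1+1+1+1+1 = 5 (expected 7)
Line 3: "loudly weathered tea": 2+2+1 = 5 ✓

No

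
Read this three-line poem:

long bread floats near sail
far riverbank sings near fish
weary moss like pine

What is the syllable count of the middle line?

The middle line: far(1) + riverbank(3) + sings(1) + near(1) + fish(1) = 7

7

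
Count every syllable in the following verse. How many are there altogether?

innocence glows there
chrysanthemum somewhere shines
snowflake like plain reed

Line 1: "innocence glows there": 3+1+1 = 5
Line 2: "chrysanthemum somewhere shines": 4+2+1 = 7
Line 3: "snowflake like plain reed": 2+1+1+1 = 5
Total: 5 + 7 + 5 = 17

17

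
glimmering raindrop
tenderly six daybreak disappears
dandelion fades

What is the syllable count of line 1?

Line 1: glimmering (3), raindrop (2) → 5

5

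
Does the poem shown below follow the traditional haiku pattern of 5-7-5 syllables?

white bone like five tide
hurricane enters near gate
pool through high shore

No

Line 1: "white bone like five tide": 1+1+1+1+1 = 5 ✓
Line 2: "hurricane enters near gate": 3+2+1+1 = 7 ✓
Line 3: "pool through high shore": 1+1+1+1 = 4 (expected 5)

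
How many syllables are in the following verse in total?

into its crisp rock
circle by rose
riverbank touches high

Line 1: "into its crisp rock": 2+1+1+1 = 5
Line 2: "circle by rose": 2+1+1 = 4
Line 3: "riverbank touches high": 3+2+1 = 6
Total: 5 + 4 + 6 = 15

15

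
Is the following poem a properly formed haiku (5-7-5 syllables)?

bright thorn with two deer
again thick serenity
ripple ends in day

Yes

Line 1: bright(1) + thorn(1) + with(1) + two(1) + deer(1) = 5 ✓
Line 2: again(2) + thick(1) + serenity(4) = 7 ✓
Line 3: ripple(2) + ends(1) + in(1) + day(1) = 5 ✓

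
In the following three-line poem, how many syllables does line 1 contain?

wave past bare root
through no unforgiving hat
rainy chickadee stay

Line 1: wave (1), past (1), bare (1), root (1) → 4

4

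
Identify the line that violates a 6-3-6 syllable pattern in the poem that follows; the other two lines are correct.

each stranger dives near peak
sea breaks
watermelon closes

Line 1: "each stranger dives near peak": 1+2+1+1+1 = 6 ✓
Line 2: "sea breaks": 1+1 = 2 (expected 3)
Line 3: "watermelon closes": 4+2 = 6 ✓

The second line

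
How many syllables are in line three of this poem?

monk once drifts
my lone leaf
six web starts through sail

Line three: six(1) + web(1) + starts(1) + through(1) + sail(1) = 5

5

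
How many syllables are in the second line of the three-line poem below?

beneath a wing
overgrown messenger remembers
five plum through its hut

The second line: overgrown(3) + messenger(3) + remembers(3) = 9

9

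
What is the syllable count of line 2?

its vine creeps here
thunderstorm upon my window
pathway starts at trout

Line 2: thunderstorm(3) + upon(2) + my(1) + window(2) = 8

8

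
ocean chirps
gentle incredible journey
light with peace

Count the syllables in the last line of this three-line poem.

The last line: light (1), with (1), peace (1) → 3

3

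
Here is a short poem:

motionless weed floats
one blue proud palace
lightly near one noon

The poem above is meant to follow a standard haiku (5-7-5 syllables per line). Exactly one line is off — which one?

The second line

Line 1: motionless (3), weed (1), floats (1) → 5 ✓
Line 2: one (1), blue (1), proud (1), palace (2) → 5 (expected 7)
Line 3: lightly (2), near (1), one (1), noon (1) → 5 ✓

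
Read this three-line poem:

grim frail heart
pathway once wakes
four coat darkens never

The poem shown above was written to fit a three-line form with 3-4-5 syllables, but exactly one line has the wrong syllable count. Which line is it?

Line 1: grim(1) + frail(1) + heart(1) = 3 ✓
Line 2: pathway(2) + once(1) + wakes(1) = 4 ✓
Line 3: four(1) + coat(1) + darkens(2) + never(2) = 6 (expected 5)

Line 3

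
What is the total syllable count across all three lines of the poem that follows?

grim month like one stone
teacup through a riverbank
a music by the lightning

19

Line 1: grim(1) + month(1) + like(1) + one(1) + stone(1) = 5
Line 2: teacup(2) + through(1) + a(1) + riverbank(3) = 7
Line 3: a(1) + music(2) + by(1) + the(1) + lightning(2) = 7
Total: 5 + 7 + 7 = 19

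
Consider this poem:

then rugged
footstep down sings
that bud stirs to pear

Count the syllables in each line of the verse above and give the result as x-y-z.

3-4-5

Line 1: then(1) + rugged(2) = 3
Line 2: footstep(2) + down(1) + sings(1) = 4
Line 3: that(1) + bud(1) + stirs(1) + to(1) + pear(1) = 5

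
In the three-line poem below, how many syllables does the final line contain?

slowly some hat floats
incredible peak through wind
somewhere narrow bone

5

The final line: somewhere(2) + narrow(2) + bone(1) = 5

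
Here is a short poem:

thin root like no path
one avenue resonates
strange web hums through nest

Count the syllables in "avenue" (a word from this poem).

3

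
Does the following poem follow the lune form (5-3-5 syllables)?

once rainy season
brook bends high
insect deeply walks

Line 1: once (1), rainy (2), season (2) → 5 ✓
Line 2: brook (1), bends (1), high (1) → 3 ✓
Line 3: insect (2), deeply (2), walks (1) → 5 ✓

Yes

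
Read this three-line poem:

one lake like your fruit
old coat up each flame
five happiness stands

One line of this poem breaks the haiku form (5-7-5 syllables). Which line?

Line 2

Line 1: one (1), lake (1), like (1), your (1), fruit (1) → 5 ✓
Line 2: old (1), coat (1), up (1), each (1), flame (1) → 5 (expected 7)
Line 3: five (1), happiness (3), stands (1) → 5 ✓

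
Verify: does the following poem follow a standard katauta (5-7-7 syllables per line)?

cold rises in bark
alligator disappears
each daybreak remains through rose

Line 1: cold(1) + rises(2) + in(1) + bark(1) = 5 ✓
Line 2: alligator(4) + disappears(3) = 7 ✓
Line 3: each(1) + daybreak(2) + remains(2) + through(1) + rose(1) = 7 ✓

Yes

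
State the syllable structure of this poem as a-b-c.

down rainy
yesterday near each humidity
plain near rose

3-9-3

Line 1: down (1), rainy (2) → 3
Line 2: yesterday (3), near (1), each (1), humidity (4) → 9
Line 3: plain (1), near (1), rose (1) → 3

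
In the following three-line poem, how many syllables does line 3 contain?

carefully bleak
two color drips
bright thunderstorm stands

Line 3: "bright thunderstorm stands": 1+3+1 = 5

5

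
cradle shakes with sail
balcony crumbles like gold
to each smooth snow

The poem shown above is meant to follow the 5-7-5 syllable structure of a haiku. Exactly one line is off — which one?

The third line

Line 1: cradle (2), shakes (1), with (1), sail (1) → 5 ✓
Line 2: balcony (3), crumbles (2), like (1), gold (1) → 7 ✓
Line 3: to (1), each (1), smooth (1), snow (1) → 4 (expected 5)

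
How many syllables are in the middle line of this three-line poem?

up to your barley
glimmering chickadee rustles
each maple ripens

8

The middle line: glimmering (3), chickadee (3), rustles (2) → 8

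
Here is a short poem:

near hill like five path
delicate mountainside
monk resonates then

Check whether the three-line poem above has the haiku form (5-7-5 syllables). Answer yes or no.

No

Line 1: "near hill like five path": 1+1+1+1+1 = 5 ✓
Line 2: "delicate mountainside": 3+3 = 6 (expected 7)
Line 3: "monk resonates then": 1+3+1 = 5 ✓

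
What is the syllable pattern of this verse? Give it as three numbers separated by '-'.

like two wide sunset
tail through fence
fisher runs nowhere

5-3-5

Line 1: like(1) + two(1) + wide(1) + sunset(2) = 5
Line 2: tail(1) + through(1) + fence(1) = 3
Line 3: fisher(2) + runs(1) + nowhere(2) = 5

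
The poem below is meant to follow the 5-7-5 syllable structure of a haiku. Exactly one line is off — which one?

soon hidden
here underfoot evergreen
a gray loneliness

Line 1

Line 1: "soon hidden": 1+2 = 3 (expected 5)
Line 2: "here underfoot evergreen": 1+3+3 = 7 ✓
Line 3: "a gray loneliness": 1+1+3 = 5 ✓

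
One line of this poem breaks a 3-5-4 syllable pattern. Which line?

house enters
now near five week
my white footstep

Line 1: house (1), enters (2) → 3 ✓
Line 2: now (1), near (1), five (1), week (1) → 4 (expected 5)
Line 3: my (1), white (1), footstep (2) → 4 ✓

The second line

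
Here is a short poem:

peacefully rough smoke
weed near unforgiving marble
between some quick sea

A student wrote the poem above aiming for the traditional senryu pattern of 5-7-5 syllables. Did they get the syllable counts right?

No

Line 1: peacefully(3) + rough(1) + smoke(1) = 5 ✓
Line 2: weed(1) + near(1) + unforgiving(4) + marble(2) = 8 (expected 7)
Line 3: between(2) + some(1) + quick(1) + sea(1) = 5 ✓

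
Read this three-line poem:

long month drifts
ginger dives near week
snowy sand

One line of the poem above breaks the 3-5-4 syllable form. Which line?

Line 1: long(1) + month(1) + drifts(1) = 3 ✓
Line 2: ginger(2) + dives(1) + near(1) + week(1) = 5 ✓
Line 3: snowy(2) + sand(1) = 3 (expected 4)

Line 3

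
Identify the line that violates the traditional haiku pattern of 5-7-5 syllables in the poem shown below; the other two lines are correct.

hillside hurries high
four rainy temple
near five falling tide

Line 1: "hillside hurries high": 2+2+1 = 5 ✓
Line 2: "four rainy temple": 1+2+2 = 5 (expected 7)
Line 3: "near five falling tide": 1+1+2+1 = 5 ✓

The second line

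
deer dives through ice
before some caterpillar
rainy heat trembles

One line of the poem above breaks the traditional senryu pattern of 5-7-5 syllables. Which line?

The first line

Line 1: deer(1) + dives(1) + through(1) + ice(1) = 4 (expected 5)
Line 2: before(2) + some(1) + caterpillar(4) = 7 ✓
Line 3: rainy(2) + heat(1) + trembles(2) = 5 ✓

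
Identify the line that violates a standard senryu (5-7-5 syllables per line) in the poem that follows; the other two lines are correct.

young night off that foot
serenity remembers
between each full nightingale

The third line

Line 1: "young night off that foot": 1+1+1+1+1 = 5 ✓
Line 2: "serenity remembers": 4+3 = 7 ✓
Line 3: "between each full nightingale": 2+1+1+3 = 7 (expected 5)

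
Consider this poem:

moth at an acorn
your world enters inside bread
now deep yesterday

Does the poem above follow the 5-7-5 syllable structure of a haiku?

Yes

Line 1: moth (1), at (1), an (1), acorn (2) → 5 ✓
Line 2: your (1), world (1), enters (2), inside (2), bread (1) → 7 ✓
Line 3: now (1), deep (1), yesterday (3) → 5 ✓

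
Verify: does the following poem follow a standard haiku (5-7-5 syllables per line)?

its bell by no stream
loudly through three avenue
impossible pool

Yes

Line 1: its(1) + bell(1) + by(1) + no(1) + stream(1) = 5 ✓
Line 2: loudly(2) + through(1) + three(1) + avenue(3) = 7 ✓
Line 3: impossible(4) + pool(1) = 5 ✓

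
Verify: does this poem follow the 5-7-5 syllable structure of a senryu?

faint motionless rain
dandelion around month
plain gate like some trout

Yes

Line 1: faint (1), motionless (3), rain (1) → 5 ✓
Line 2: dandelion (4), around (2), month (1) → 7 ✓
Line 3: plain (1), gate (1), like (1), some (1), trout (1) → 5 ✓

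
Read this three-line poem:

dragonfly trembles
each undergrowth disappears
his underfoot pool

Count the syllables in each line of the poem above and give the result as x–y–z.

5–7–5

Line 1: dragonfly (3), trembles (2) → 5
Line 2: each (1), undergrowth (3), disappears (3) → 7
Line 3: his (1), underfoot (3), pool (1) → 5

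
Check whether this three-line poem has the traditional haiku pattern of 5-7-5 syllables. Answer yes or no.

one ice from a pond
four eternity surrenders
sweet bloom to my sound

Line 1: one(1) + ice(1) + from(1) + a(1) + pond(1) = 5 ✓
Line 2: four(1) + eternity(4) + surrenders(3) = 8 (expected 7)
Line 3: sweet(1) + bloom(1) + to(1) + my(1) + sound(1) = 5 ✓

No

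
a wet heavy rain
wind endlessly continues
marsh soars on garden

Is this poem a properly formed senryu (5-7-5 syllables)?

Line 1: a (1), wet (1), heavy (2), rain (1) → 5 ✓
Line 2: wind (1), endlessly (3), continues (3) → 7 ✓
Line 3: marsh (1), soars (1), on (1), garden (2) → 5 ✓

Yes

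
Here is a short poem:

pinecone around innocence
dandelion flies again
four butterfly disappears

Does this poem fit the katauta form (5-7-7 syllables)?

No

Line 1: pinecone(2) + around(2) + innocence(3) = 7 (expected 5)
Line 2: dandelion(4) + flies(1) + again(2) = 7 ✓
Line 3: four(1) + butterfly(3) + disappears(3) = 7 ✓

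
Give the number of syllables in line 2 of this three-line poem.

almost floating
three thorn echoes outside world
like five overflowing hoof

7

Line 2: three(1) + thorn(1) + echoes(2) + outside(2) + world(1) = 7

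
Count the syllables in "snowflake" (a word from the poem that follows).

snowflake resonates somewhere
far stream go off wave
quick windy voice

2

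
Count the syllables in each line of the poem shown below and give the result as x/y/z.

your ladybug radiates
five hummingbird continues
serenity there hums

Line 1: your (1), ladybug (3), radiates (3) → 7
Line 2: five (1), hummingbird (3), continues (3) → 7
Line 3: serenity (4), there (1), hums (1) → 6

7/7/6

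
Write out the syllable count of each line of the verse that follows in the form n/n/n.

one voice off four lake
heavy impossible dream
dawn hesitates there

5/7/5

Line 1: "one voice off four lake": 1+1+1+1+1 = 5
Line 2: "heavy impossible dream": 2+4+1 = 7
Line 3: "dawn hesitates there": 1+3+1 = 5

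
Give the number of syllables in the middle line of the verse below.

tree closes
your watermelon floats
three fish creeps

The middle line: your(1) + watermelon(4) + floats(1) = 6

6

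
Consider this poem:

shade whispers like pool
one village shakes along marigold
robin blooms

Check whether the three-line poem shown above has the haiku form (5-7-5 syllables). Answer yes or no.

Line 1: "shade whispers like pool": 1+2+1+1 = 5 ✓
Line 2: "one village shakes along marigold": 1+2+1+2+3 = 9 (expected 7)
Line 3: "robin blooms": 2+1 = 3 (expected 5)

No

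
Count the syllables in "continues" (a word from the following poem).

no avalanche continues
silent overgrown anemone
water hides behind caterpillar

3

"continues" has 3 syllables.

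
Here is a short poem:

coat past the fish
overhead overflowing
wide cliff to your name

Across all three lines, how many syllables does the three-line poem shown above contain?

16

Line 1: coat (1), past (1), the (1), fish (1) → 4
Line 2: overhead (3), overflowing (4) → 7
Line 3: wide (1), cliff (1), to (1), your (1), name (1) → 5
Total: 4 + 7 + 5 = 16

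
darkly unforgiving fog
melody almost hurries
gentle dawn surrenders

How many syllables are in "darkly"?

2

"darkly" has 2 syllables.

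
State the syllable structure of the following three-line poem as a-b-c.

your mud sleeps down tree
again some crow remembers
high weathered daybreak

Line 1: your (1), mud (1), sleeps (1), down (1), tree (1) → 5
Line 2: again (2), some (1), crow (1), remembers (3) → 7
Line 3: high (1), weathered (2), daybreak (2) → 5

5-7-5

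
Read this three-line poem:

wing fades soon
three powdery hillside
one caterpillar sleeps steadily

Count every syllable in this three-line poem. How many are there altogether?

18

Line 1: "wing fades soon": 1+1+1 = 3
Line 2: "three powdery hillside": 1+3+2 = 6
Line 3: "one caterpillar sleeps steadily": 1+4+1+3 = 9
Total: 3 + 6 + 9 = 18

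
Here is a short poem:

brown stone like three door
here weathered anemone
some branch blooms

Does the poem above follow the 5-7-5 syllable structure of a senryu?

Line 1: brown (1), stone (1), like (1), three (1), door (1) → 5 ✓
Line 2: here (1), weathered (2), anemone (4) → 7 ✓
Line 3: some (1), branch (1), blooms (1) → 3 (expected 5)

No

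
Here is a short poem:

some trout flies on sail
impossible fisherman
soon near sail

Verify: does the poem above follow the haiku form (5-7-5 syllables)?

No

Line 1: "some trout flies on sail": 1+1+1+1+1 = 5 ✓
Line 2: "impossible fisherman": 4+3 = 7 ✓
Line 3: "soon near sail": 1+1+1 = 3 (expected 5)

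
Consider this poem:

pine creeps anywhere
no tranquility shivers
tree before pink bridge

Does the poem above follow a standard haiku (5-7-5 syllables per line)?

Yes

Line 1: "pine creeps anywhere": 1+1+3 = 5 ✓
Line 2: "no tranquility shivers": 1+4+2 = 7 ✓
Line 3: "tree before pink bridge": 1+2+1+1 = 5 ✓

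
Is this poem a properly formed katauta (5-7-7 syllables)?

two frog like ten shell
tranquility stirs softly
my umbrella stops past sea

Yes

Line 1: two(1) + frog(1) + like(1) + ten(1) + shell(1) = 5 ✓
Line 2: tranquility(4) + stirs(1) + softly(2) = 7 ✓
Line 3: my(1) + umbrella(3) + stops(1) + past(1) + sea(1) = 7 ✓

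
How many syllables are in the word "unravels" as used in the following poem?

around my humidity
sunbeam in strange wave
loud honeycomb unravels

"unravels" has 3 syllables.

3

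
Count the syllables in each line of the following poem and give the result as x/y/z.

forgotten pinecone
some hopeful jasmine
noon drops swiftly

5/5/4

Line 1: forgotten (3), pinecone (2) → 5
Line 2: some (1), hopeful (2), jasmine (2) → 5
Line 3: noon (1), drops (1), swiftly (2) → 4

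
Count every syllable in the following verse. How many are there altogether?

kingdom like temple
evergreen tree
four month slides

12

Line 1: kingdom(2) + like(1) + temple(2) = 5
Line 2: evergreen(3) + tree(1) = 4
Line 3: four(1) + month(1) + slides(1) = 3
Total: 5 + 4 + 3 = 12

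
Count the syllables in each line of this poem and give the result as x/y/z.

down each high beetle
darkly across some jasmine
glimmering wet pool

5/7/5

Line 1: down(1) + each(1) + high(1) + beetle(2) = 5
Line 2: darkly(2) + across(2) + some(1) + jasmine(2) = 7
Line 3: glimmering(3) + wet(1) + pool(1) = 5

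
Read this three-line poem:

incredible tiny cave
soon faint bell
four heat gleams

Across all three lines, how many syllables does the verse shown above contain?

13

Line 1: incredible(4) + tiny(2) + cave(1) = 7
Line 2: soon(1) + faint(1) + bell(1) = 3
Line 3: four(1) + heat(1) + gleams(1) = 3
Total: 7 + 3 + 3 = 13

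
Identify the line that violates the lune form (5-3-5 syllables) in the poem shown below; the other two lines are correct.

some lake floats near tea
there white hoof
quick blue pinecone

Line 1: "some lake floats near tea": 1+1+1+1+1 = 5 ✓
Line 2: "there white hoof": 1+1+1 = 3 ✓
Line 3: "quick blue pinecone": 1+1+2 = 4 (expected 5)

The third line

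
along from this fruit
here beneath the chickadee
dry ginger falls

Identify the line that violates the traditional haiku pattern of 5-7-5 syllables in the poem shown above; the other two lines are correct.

Line 1: along (2), from (1), this (1), fruit (1) → 5 ✓
Line 2: here (1), beneath (2), the (1), chickadee (3) → 7 ✓
Line 3: dry (1), ginger (2), falls (1) → 4 (expected 5)

Line 3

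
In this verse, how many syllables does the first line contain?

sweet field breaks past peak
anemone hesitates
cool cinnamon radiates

5

The first line: sweet (1), field (1), breaks (1), past (1), peak (1) → 5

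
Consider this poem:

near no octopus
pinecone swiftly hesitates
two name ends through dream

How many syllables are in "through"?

"through" has 1 syllable.

1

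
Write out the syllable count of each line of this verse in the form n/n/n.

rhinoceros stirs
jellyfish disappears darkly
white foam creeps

Line 1: rhinoceros(4) + stirs(1) = 5
Line 2: jellyfish(3) + disappears(3) + darkly(2) = 8
Line 3: white(1) + foam(1) + creeps(1) = 3

5/8/3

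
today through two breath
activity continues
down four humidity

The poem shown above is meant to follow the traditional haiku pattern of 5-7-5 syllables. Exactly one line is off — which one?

The third line

Line 1: today (2), through (1), two (1), breath (1) → 5 ✓
Line 2: activity (4), continues (3) → 7 ✓
Line 3: down (1), four (1), humidity (4) → 6 (expected 5)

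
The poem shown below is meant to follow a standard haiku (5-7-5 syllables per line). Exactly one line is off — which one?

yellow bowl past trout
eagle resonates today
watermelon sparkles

Line 3

Line 1: yellow(2) + bowl(1) + past(1) + trout(1) = 5 ✓
Line 2: eagle(2) + resonates(3) + today(2) = 7 ✓
Line 3: watermelon(4) + sparkles(2) = 6 (expected 5)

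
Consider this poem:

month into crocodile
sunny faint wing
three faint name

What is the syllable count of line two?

Line two: "sunny faint wing": 2+1+1 = 4

4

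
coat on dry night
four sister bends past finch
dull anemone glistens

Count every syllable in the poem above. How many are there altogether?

17

Line 1: coat (1), on (1), dry (1), night (1) → 4
Line 2: four (1), sister (2), bends (1), past (1), finch (1) → 6
Line 3: dull (1), anemone (4), glistens (2) → 7
Total: 4 + 6 + 7 = 17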